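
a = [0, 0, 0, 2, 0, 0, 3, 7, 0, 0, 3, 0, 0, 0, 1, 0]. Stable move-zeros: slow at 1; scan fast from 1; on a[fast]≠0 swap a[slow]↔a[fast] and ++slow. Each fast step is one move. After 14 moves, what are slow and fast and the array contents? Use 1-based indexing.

slow=5, fast=15, a=[2, 3, 7, 3, 0, 0, 0, 0, 0, 0, 0, 0, 0, 0, 1, 0]

(s=1,f=1) a[fast]=0 → fast++
(s=1,f=2) a[fast]=0 → fast++
(s=1,f=3) a[fast]=0 → fast++
(s=1,f=4) a[fast]=2≠0 swap→a[1]=2 → slow++,fast++
(s=2,f=5) a[fast]=0 → fast++
(s=2,f=6) a[fast]=0 → fast++
(s=2,f=7) a[fast]=3≠0 swap→a[2]=3 → slow++,fast++
(s=3,f=8) a[fast]=7≠0 swap→a[3]=7 → slow++,fast++
(s=4,f=9) a[fast]=0 → fast++
(s=4,f=10) a[fast]=0 → fast++
(s=4,f=11) a[fast]=3≠0 swap→a[4]=3 → slow++,fast++
(s=5,f=12) a[fast]=0 → fast++
(s=5,f=13) a[fast]=0 → fast++
(s=5,f=14) a[fast]=0 → fast++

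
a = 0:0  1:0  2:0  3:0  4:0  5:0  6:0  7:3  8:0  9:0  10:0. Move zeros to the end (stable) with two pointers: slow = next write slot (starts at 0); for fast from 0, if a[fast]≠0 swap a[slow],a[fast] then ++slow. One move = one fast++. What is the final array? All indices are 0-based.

[3, 0, 0, 0, 0, 0, 0, 0, 0, 0, 0]

slow=0 fast=0: a[fast]=0, fast++
slow=0 fast=1: a[fast]=0, fast++
slow=0 fast=2: a[fast]=0, fast++
slow=0 fast=3: a[fast]=0, fast++
slow=0 fast=4: a[fast]=0, fast++
slow=0 fast=5: a[fast]=0, fast++
slow=0 fast=6: a[fast]=0, fast++
slow=0 fast=7: a[fast]=3≠0 swap→a[0]=3, slow++,fast++
slow=1 fast=8: a[fast]=0, fast++
slow=1 fast=9: a[fast]=0, fast++
slow=1 fast=10: a[fast]=0, fast++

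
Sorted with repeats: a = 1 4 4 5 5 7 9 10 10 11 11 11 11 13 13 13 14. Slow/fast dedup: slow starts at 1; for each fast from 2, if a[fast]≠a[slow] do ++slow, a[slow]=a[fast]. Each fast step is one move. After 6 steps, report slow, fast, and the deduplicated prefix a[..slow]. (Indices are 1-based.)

(s=1,f=2) a[fast]=4≠a[slow]=1 write a[2]=4 → slow++,fast++
(s=2,f=3) a[fast]=4=a[slow] dup → fast++
(s=2,f=4) a[fast]=5≠a[slow]=4 write a[3]=5 → slow++,fast++
(s=3,f=5) a[fast]=5=a[slow] dup → fast++
(s=3,f=6) a[fast]=7≠a[slow]=5 write a[4]=7 → slow++,fast++
(s=4,f=7) a[fast]=9≠a[slow]=7 write a[5]=9 → slow++,fast++

slow=5, fast=8, prefix=[1, 4, 5, 7, 9]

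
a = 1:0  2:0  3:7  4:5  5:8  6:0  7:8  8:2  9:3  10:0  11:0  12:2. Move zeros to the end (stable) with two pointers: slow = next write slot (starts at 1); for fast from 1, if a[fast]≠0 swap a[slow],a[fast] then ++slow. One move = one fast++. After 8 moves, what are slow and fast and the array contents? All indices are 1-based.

slow=6, fast=9, a=[7, 5, 8, 8, 2, 0, 0, 0, 3, 0, 0, 2]

(s=1,f=1) a[fast]=0 → fast++
(s=1,f=2) a[fast]=0 → fast++
(s=1,f=3) a[fast]=7≠0 swap→a[1]=7 → slow++,fast++
(s=2,f=4) a[fast]=5≠0 swap→a[2]=5 → slow++,fast++
(s=3,f=5) a[fast]=8≠0 swap→a[3]=8 → slow++,fast++
(s=4,f=6) a[fast]=0 → fast++
(s=4,f=7) a[fast]=8≠0 swap→a[4]=8 → slow++,fast++
(s=5,f=8) a[fast]=2≠0 swap→a[5]=2 → slow++,fast++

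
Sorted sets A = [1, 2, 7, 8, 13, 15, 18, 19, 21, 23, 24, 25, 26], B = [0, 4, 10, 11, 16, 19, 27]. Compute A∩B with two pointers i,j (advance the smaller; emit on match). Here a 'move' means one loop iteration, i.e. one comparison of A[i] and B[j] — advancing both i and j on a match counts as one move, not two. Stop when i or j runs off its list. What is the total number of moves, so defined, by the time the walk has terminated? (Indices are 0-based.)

18 moves

[i=0,j=0] 1>0 → j++
[i=0,j=1] 1<4 → i++
[i=1,j=1] 2<4 → i++
[i=2,j=1] 7>4 → j++
[i=2,j=2] 7<10 → i++
[i=3,j=2] 8<10 → i++
[i=4,j=2] 13>10 → j++
[i=4,j=3] 13>11 → j++
[i=4,j=4] 13<16 → i++
[i=5,j=4] 15<16 → i++
[i=6,j=4] 18>16 → j++
[i=6,j=5] 18<19 → i++
[i=7,j=5] 19==19 emit → i++,j++
[i=8,j=6] 21<27 → i++
[i=9,j=6] 23<27 → i++
[i=10,j=6] 24<27 → i++
[i=11,j=6] 25<27 → i++
[i=12,j=6] 26<27 → i++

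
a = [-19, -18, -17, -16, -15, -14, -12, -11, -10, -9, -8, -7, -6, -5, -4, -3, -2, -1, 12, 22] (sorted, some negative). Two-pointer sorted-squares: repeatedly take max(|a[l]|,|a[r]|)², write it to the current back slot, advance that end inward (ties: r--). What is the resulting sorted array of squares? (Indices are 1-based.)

[1, 4, 9, 16, 25, 36, 49, 64, 81, 100, 121, 144, 144, 196, 225, 256, 289, 324, 361, 484]

l=1 r=20: |-19|<=|22| out[20]=484, r--
l=1 r=19: |-19|>|12| out[19]=361, l++
l=2 r=19: |-18|>|12| out[18]=324, l++
l=3 r=19: |-17|>|12| out[17]=289, l++
l=4 r=19: |-16|>|12| out[16]=256, l++
l=5 r=19: |-15|>|12| out[15]=225, l++
l=6 r=19: |-14|>|12| out[14]=196, l++
l=7 r=19: |-12|<=|12| out[13]=144, r--
l=7 r=18: |-12|>|-1| out[12]=144, l++
l=8 r=18: |-11|>|-1| out[11]=121, l++
l=9 r=18: |-10|>|-1| out[10]=100, l++
l=10 r=18: |-9|>|-1| out[9]=81, l++
l=11 r=18: |-8|>|-1| out[8]=64, l++
l=12 r=18: |-7|>|-1| out[7]=49, l++
l=13 r=18: |-6|>|-1| out[6]=36, l++
l=14 r=18: |-5|>|-1| out[5]=25, l++
l=15 r=18: |-4|>|-1| out[4]=16, l++
l=16 r=18: |-3|>|-1| out[3]=9, l++
l=17 r=18: |-2|>|-1| out[2]=4, l++
l=18 r=18: |-1|<=|-1| out[1]=1, r--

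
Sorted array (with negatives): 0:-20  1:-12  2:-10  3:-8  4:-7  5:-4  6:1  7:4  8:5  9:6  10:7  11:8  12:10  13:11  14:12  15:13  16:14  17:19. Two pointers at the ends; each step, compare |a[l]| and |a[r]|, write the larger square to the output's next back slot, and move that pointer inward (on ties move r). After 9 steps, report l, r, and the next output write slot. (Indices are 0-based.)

l=3, r=11, next write slot=8

[0,17] |-20|>|19| out[17]=400 → l++
[1,17] |-12|<=|19| out[16]=361 → r--
[1,16] |-12|<=|14| out[15]=196 → r--
[1,15] |-12|<=|13| out[14]=169 → r--
[1,14] |-12|<=|12| out[13]=144 → r--
[1,13] |-12|>|11| out[12]=144 → l++
[2,13] |-10|<=|11| out[11]=121 → r--
[2,12] |-10|<=|10| out[10]=100 → r--
[2,11] |-10|>|8| out[9]=100 → l++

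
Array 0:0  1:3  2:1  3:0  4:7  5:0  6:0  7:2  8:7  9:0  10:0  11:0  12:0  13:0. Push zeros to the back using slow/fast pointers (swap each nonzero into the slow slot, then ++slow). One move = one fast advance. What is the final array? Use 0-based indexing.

slow=0 fast=0: a[fast]=0, fast++
slow=0 fast=1: a[fast]=3≠0 swap→a[0]=3, slow++,fast++
slow=1 fast=2: a[fast]=1≠0 swap→a[1]=1, slow++,fast++
slow=2 fast=3: a[fast]=0, fast++
slow=2 fast=4: a[fast]=7≠0 swap→a[2]=7, slow++,fast++
slow=3 fast=5: a[fast]=0, fast++
slow=3 fast=6: a[fast]=0, fast++
slow=3 fast=7: a[fast]=2≠0 swap→a[3]=2, slow++,fast++
slow=4 fast=8: a[fast]=7≠0 swap→a[4]=7, slow++,fast++
slow=5 fast=9: a[fast]=0, fast++
slow=5 fast=10: a[fast]=0, fast++
slow=5 fast=11: a[fast]=0, fast++
slow=5 fast=12: a[fast]=0, fast++
slow=5 fast=13: a[fast]=0, fast++

[3, 1, 7, 2, 7, 0, 0, 0, 0, 0, 0, 0, 0, 0]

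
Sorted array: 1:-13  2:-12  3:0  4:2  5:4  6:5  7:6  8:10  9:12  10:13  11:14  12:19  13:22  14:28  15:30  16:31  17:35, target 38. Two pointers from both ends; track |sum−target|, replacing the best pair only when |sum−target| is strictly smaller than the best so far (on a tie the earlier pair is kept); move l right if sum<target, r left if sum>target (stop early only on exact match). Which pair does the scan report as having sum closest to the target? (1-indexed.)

pair (10, 28) with sum 38 (|Δ|=0)

l=1 r=17: -13+35=22 d=16 *, l++
l=2 r=17: -12+35=23 d=15 *, l++
l=3 r=17: 0+35=35 d=3 *, l++
l=4 r=17: 2+35=37 d=1 *, l++
l=5 r=17: 4+35=39 d=1, r--
l=5 r=16: 4+31=35 d=3, l++
l=6 r=16: 5+31=36 d=2, l++
l=7 r=16: 6+31=37 d=1, l++
l=8 r=16: 10+31=41 d=3, r--
l=8 r=15: 10+30=40 d=2, r--
l=8 r=14: 10+28=38 d=0 *, stop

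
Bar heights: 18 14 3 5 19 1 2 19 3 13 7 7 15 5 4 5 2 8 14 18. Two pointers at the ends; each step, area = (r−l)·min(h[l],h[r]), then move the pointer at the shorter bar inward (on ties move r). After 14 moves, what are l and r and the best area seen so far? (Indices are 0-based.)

[0,19] min(18,18)*19=342 best=342 * → r--
[0,18] min(18,14)*18=252 best=342 → r--
[0,17] min(18,8)*17=136 best=342 → r--
[0,16] min(18,2)*16=32 best=342 → r--
[0,15] min(18,5)*15=75 best=342 → r--
[0,14] min(18,4)*14=56 best=342 → r--
[0,13] min(18,5)*13=65 best=342 → r--
[0,12] min(18,15)*12=180 best=342 → r--
[0,11] min(18,7)*11=77 best=342 → r--
[0,10] min(18,7)*10=70 best=342 → r--
[0,9] min(18,13)*9=117 best=342 → r--
[0,8] min(18,3)*8=24 best=342 → r--
[0,7] min(18,19)*7=126 best=342 → l++
[1,7] min(14,19)*6=84 best=342 → l++

l=2, r=7, best area=342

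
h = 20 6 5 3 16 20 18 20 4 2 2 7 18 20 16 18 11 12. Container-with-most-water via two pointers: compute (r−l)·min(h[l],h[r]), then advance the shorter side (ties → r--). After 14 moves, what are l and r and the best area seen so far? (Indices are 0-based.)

[0,17] min(20,12)*17=204 best=204 * → r--
[0,16] min(20,11)*16=176 best=204 → r--
[0,15] min(20,18)*15=270 best=270 * → r--
[0,14] min(20,16)*14=224 best=270 → r--
[0,13] min(20,20)*13=260 best=270 → r--
[0,12] min(20,18)*12=216 best=270 → r--
[0,11] min(20,7)*11=77 best=270 → r--
[0,10] min(20,2)*10=20 best=270 → r--
[0,9] min(20,2)*9=18 best=270 → r--
[0,8] min(20,4)*8=32 best=270 → r--
[0,7] min(20,20)*7=140 best=270 → r--
[0,6] min(20,18)*6=108 best=270 → r--
[0,5] min(20,20)*5=100 best=270 → r--
[0,4] min(20,16)*4=64 best=270 → r--

l=0, r=3, best area=270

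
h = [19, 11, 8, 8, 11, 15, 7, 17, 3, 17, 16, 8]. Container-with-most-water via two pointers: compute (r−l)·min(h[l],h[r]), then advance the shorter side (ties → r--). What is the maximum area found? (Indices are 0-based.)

max area = 160

l=0 r=11: min(19,8)*11=88 best=88 *, r--
l=0 r=10: min(19,16)*10=160 best=160 *, r--
l=0 r=9: min(19,17)*9=153 best=160, r--
l=0 r=8: min(19,3)*8=24 best=160, r--
l=0 r=7: min(19,17)*7=119 best=160, r--
l=0 r=6: min(19,7)*6=42 best=160, r--
l=0 r=5: min(19,15)*5=75 best=160, r--
l=0 r=4: min(19,11)*4=44 best=160, r--
l=0 r=3: min(19,8)*3=24 best=160, r--
l=0 r=2: min(19,8)*2=16 best=160, r--
l=0 r=1: min(19,11)*1=11 best=160, r--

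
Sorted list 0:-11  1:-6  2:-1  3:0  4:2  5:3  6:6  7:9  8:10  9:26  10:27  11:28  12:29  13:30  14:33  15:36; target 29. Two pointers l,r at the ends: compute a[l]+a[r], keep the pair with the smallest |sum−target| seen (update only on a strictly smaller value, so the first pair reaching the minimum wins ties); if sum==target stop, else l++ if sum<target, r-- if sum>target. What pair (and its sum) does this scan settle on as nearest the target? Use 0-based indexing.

[0,15] -11+36=25 d=4 * → l++
[1,15] -6+36=30 d=1 * → r--
[1,14] -6+33=27 d=2 → l++
[2,14] -1+33=32 d=3 → r--
[2,13] -1+30=29 d=0 * → stop

pair (-1, 30) with sum 29 (|Δ|=0)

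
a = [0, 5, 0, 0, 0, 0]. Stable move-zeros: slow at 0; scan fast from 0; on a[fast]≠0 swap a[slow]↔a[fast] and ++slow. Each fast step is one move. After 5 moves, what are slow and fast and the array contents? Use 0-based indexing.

slow=0 fast=0: a[fast]=0, fast++
slow=0 fast=1: a[fast]=5≠0 swap→a[0]=5, slow++,fast++
slow=1 fast=2: a[fast]=0, fast++
slow=1 fast=3: a[fast]=0, fast++
slow=1 fast=4: a[fast]=0, fast++

slow=1, fast=5, a=[5, 0, 0, 0, 0, 0]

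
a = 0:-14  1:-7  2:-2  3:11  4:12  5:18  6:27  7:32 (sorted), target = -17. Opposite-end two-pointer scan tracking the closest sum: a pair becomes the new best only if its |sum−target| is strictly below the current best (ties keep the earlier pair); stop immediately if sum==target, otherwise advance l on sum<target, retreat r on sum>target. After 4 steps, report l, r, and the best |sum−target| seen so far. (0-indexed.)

l=0, r=3, best |Δ|=15

l=0 r=7: -14+32=18 d=35 *, r--
l=0 r=6: -14+27=13 d=30 *, r--
l=0 r=5: -14+18=4 d=21 *, r--
l=0 r=4: -14+12=-2 d=15 *, r--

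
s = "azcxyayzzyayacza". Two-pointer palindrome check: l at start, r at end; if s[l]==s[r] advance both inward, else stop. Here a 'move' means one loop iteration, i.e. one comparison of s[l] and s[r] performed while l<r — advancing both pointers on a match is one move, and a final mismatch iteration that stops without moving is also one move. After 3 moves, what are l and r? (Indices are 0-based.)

l=3, r=12

[0,15] 'a'=='a' → l++,r--
[1,14] 'z'=='z' → l++,r--
[2,13] 'c'=='c' → l++,r--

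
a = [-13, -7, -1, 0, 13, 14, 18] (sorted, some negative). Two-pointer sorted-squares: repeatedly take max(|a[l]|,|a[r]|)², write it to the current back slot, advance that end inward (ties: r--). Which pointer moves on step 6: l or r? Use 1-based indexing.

[1,7] |-13|<=|18| out[7]=324 → r--
[1,6] |-13|<=|14| out[6]=196 → r--
[1,5] |-13|<=|13| out[5]=169 → r--
[1,4] |-13|>|0| out[4]=169 → l++
[2,4] |-7|>|0| out[3]=49 → l++
[3,4] |-1|>|0| out[2]=1 → l++

l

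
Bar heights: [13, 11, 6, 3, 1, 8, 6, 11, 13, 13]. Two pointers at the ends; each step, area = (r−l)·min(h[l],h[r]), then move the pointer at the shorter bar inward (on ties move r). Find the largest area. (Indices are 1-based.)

max area = 117

l=1 r=10: min(13,13)*9=117 best=117 *, r--
l=1 r=9: min(13,13)*8=104 best=117, r--
l=1 r=8: min(13,11)*7=77 best=117, r--
l=1 r=7: min(13,6)*6=36 best=117, r--
l=1 r=6: min(13,8)*5=40 best=117, r--
l=1 r=5: min(13,1)*4=4 best=117, r--
l=1 r=4: min(13,3)*3=9 best=117, r--
l=1 r=3: min(13,6)*2=12 best=117, r--
l=1 r=2: min(13,11)*1=11 best=117, r--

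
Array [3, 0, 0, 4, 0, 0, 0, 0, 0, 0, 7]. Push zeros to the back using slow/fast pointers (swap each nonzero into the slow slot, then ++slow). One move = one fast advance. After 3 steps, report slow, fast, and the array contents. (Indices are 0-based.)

(s=0,f=0) a[fast]=3≠0 swap→a[0]=3 → slow++,fast++
(s=1,f=1) a[fast]=0 → fast++
(s=1,f=2) a[fast]=0 → fast++

slow=1, fast=3, a=[3, 0, 0, 4, 0, 0, 0, 0, 0, 0, 7]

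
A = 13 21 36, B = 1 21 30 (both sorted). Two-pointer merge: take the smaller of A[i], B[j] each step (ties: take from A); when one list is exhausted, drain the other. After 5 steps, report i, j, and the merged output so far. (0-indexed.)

i=2, j=3, merged so far=[1, 13, 21, 21, 30]

i=0 j=0: A[i]=13>B[j]=1 take 1, j++
i=0 j=1: A[i]=13<=B[j]=21 take 13, i++
i=1 j=1: A[i]=21<=B[j]=21 take 21, i++
i=2 j=1: A[i]=36>B[j]=21 take 21, j++
i=2 j=2: A[i]=36>B[j]=30 take 30, j++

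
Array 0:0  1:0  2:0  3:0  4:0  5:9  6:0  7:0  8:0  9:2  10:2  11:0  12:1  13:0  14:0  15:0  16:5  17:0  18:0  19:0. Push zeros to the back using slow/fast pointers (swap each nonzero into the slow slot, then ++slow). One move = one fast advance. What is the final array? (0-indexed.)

[9, 2, 2, 1, 5, 0, 0, 0, 0, 0, 0, 0, 0, 0, 0, 0, 0, 0, 0, 0]

(s=0,f=0) a[fast]=0 → fast++
(s=0,f=1) a[fast]=0 → fast++
(s=0,f=2) a[fast]=0 → fast++
(s=0,f=3) a[fast]=0 → fast++
(s=0,f=4) a[fast]=0 → fast++
(s=0,f=5) a[fast]=9≠0 swap→a[0]=9 → slow++,fast++
(s=1,f=6) a[fast]=0 → fast++
(s=1,f=7) a[fast]=0 → fast++
(s=1,f=8) a[fast]=0 → fast++
(s=1,f=9) a[fast]=2≠0 swap→a[1]=2 → slow++,fast++
(s=2,f=10) a[fast]=2≠0 swap→a[2]=2 → slow++,fast++
(s=3,f=11) a[fast]=0 → fast++
(s=3,f=12) a[fast]=1≠0 swap→a[3]=1 → slow++,fast++
(s=4,f=13) a[fast]=0 → fast++
(s=4,f=14) a[fast]=0 → fast++
(s=4,f=15) a[fast]=0 → fast++
(s=4,f=16) a[fast]=5≠0 swap→a[4]=5 → slow++,fast++
(s=5,f=17) a[fast]=0 → fast++
(s=5,f=18) a[fast]=0 → fast++
(s=5,f=19) a[fast]=0 → fast++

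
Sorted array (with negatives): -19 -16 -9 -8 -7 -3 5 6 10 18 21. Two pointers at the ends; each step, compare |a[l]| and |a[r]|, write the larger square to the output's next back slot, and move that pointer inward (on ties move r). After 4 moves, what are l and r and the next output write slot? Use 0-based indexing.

[0,10] |-19|<=|21| out[10]=441 → r--
[0,9] |-19|>|18| out[9]=361 → l++
[1,9] |-16|<=|18| out[8]=324 → r--
[1,8] |-16|>|10| out[7]=256 → l++

l=2, r=8, next write slot=6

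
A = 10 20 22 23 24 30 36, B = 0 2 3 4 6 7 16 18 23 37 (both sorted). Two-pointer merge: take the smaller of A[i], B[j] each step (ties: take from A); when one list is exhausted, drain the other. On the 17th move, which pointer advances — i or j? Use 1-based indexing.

j

i=1 j=1: A[i]=10>B[j]=0 take 0, j++
i=1 j=2: A[i]=10>B[j]=2 take 2, j++
i=1 j=3: A[i]=10>B[j]=3 take 3, j++
i=1 j=4: A[i]=10>B[j]=4 take 4, j++
i=1 j=5: A[i]=10>B[j]=6 take 6, j++
i=1 j=6: A[i]=10>B[j]=7 take 7, j++
i=1 j=7: A[i]=10<=B[j]=16 take 10, i++
i=2 j=7: A[i]=20>B[j]=16 take 16, j++
i=2 j=8: A[i]=20>B[j]=18 take 18, j++
i=2 j=9: A[i]=20<=B[j]=23 take 20, i++
i=3 j=9: A[i]=22<=B[j]=23 take 22, i++
i=4 j=9: A[i]=23<=B[j]=23 take 23, i++
i=5 j=9: A[i]=24>B[j]=23 take 23, j++
i=5 j=10: A[i]=24<=B[j]=37 take 24, i++
i=6 j=10: A[i]=30<=B[j]=37 take 30, i++
i=7 j=10: A[i]=36<=B[j]=37 take 36, i++
i=8 j=10: A done, take B[j]=37, j++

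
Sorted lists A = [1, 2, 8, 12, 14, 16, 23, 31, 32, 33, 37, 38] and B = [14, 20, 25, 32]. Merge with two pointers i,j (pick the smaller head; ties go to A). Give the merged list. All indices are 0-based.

[1, 2, 8, 12, 14, 14, 16, 20, 23, 25, 31, 32, 32, 33, 37, 38]

i=0 j=0: A[i]=1<=B[j]=14 take 1, i++
i=1 j=0: A[i]=2<=B[j]=14 take 2, i++
i=2 j=0: A[i]=8<=B[j]=14 take 8, i++
i=3 j=0: A[i]=12<=B[j]=14 take 12, i++
i=4 j=0: A[i]=14<=B[j]=14 take 14, i++
i=5 j=0: A[i]=16>B[j]=14 take 14, j++
i=5 j=1: A[i]=16<=B[j]=20 take 16, i++
i=6 j=1: A[i]=23>B[j]=20 take 20, j++
i=6 j=2: A[i]=23<=B[j]=25 take 23, i++
i=7 j=2: A[i]=31>B[j]=25 take 25, j++
i=7 j=3: A[i]=31<=B[j]=32 take 31, i++
i=8 j=3: A[i]=32<=B[j]=32 take 32, i++
i=9 j=3: A[i]=33>B[j]=32 take 32, j++
i=9 j=4: B done, take A[i]=33, i++
i=10 j=4: B done, take A[i]=37, i++
i=11 j=4: B done, take A[i]=38, i++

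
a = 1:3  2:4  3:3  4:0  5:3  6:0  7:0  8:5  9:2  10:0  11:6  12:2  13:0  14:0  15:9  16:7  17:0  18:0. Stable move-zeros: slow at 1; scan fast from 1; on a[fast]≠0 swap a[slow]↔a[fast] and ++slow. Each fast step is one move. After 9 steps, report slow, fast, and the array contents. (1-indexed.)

slow=7, fast=10, a=[3, 4, 3, 3, 5, 2, 0, 0, 0, 0, 6, 2, 0, 0, 9, 7, 0, 0]

(s=1,f=1) a[fast]=3≠0 swap→a[1]=3 → slow++,fast++
(s=2,f=2) a[fast]=4≠0 swap→a[2]=4 → slow++,fast++
(s=3,f=3) a[fast]=3≠0 swap→a[3]=3 → slow++,fast++
(s=4,f=4) a[fast]=0 → fast++
(s=4,f=5) a[fast]=3≠0 swap→a[4]=3 → slow++,fast++
(s=5,f=6) a[fast]=0 → fast++
(s=5,f=7) a[fast]=0 → fast++
(s=5,f=8) a[fast]=5≠0 swap→a[5]=5 → slow++,fast++
(s=6,f=9) a[fast]=2≠0 swap→a[6]=2 → slow++,fast++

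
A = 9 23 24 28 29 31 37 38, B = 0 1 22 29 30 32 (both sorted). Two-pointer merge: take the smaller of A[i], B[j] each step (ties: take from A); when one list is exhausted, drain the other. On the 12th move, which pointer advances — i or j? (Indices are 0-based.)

[i=0,j=0] A[i]=9>B[j]=0 take 0 → j++
[i=0,j=1] A[i]=9>B[j]=1 take 1 → j++
[i=0,j=2] A[i]=9<=B[j]=22 take 9 → i++
[i=1,j=2] A[i]=23>B[j]=22 take 22 → j++
[i=1,j=3] A[i]=23<=B[j]=29 take 23 → i++
[i=2,j=3] A[i]=24<=B[j]=29 take 24 → i++
[i=3,j=3] A[i]=28<=B[j]=29 take 28 → i++
[i=4,j=3] A[i]=29<=B[j]=29 take 29 → i++
[i=5,j=3] A[i]=31>B[j]=29 take 29 → j++
[i=5,j=4] A[i]=31>B[j]=30 take 30 → j++
[i=5,j=5] A[i]=31<=B[j]=32 take 31 → i++
[i=6,j=5] A[i]=37>B[j]=32 take 32 → j++

j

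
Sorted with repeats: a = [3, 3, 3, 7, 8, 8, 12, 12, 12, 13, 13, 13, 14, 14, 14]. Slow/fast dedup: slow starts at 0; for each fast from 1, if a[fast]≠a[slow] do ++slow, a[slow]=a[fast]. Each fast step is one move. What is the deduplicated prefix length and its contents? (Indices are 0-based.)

length 6; prefix = [3, 7, 8, 12, 13, 14]

slow=0 fast=1: a[fast]=3=a[slow] dup, fast++
slow=0 fast=2: a[fast]=3=a[slow] dup, fast++
slow=0 fast=3: a[fast]=7≠a[slow]=3 write a[1]=7, slow++,fast++
slow=1 fast=4: a[fast]=8≠a[slow]=7 write a[2]=8, slow++,fast++
slow=2 fast=5: a[fast]=8=a[slow] dup, fast++
slow=2 fast=6: a[fast]=12≠a[slow]=8 write a[3]=12, slow++,fast++
slow=3 fast=7: a[fast]=12=a[slow] dup, fast++
slow=3 fast=8: a[fast]=12=a[slow] dup, fast++
slow=3 fast=9: a[fast]=13≠a[slow]=12 write a[4]=13, slow++,fast++
slow=4 fast=10: a[fast]=13=a[slow] dup, fast++
slow=4 fast=11: a[fast]=13=a[slow] dup, fast++
slow=4 fast=12: a[fast]=14≠a[slow]=13 write a[5]=14, slow++,fast++
slow=5 fast=13: a[fast]=14=a[slow] dup, fast++
slow=5 fast=14: a[fast]=14=a[slow] dup, fast++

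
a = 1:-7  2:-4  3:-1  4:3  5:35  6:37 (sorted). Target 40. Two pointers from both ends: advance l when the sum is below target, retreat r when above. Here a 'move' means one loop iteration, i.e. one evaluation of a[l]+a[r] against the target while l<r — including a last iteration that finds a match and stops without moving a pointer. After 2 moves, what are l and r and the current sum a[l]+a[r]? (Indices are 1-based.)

l=1 r=6: -7+37=30 <40, l++
l=2 r=6: -4+37=33 <40, l++

l=3, r=6, sum=36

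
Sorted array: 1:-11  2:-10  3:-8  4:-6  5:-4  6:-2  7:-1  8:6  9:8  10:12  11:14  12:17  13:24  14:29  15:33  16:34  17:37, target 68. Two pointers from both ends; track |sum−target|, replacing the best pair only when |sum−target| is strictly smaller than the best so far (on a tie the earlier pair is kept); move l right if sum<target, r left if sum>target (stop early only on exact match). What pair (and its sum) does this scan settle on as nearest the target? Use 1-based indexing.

pair (33, 34) with sum 67 (|Δ|=1)

[1,17] -11+37=26 d=42 * → l++
[2,17] -10+37=27 d=41 * → l++
[3,17] -8+37=29 d=39 * → l++
[4,17] -6+37=31 d=37 * → l++
[5,17] -4+37=33 d=35 * → l++
[6,17] -2+37=35 d=33 * → l++
[7,17] -1+37=36 d=32 * → l++
[8,17] 6+37=43 d=25 * → l++
[9,17] 8+37=45 d=23 * → l++
[10,17] 12+37=49 d=19 * → l++
[11,17] 14+37=51 d=17 * → l++
[12,17] 17+37=54 d=14 * → l++
[13,17] 24+37=61 d=7 * → l++
[14,17] 29+37=66 d=2 * → l++
[15,17] 33+37=70 d=2 → r--
[15,16] 33+34=67 d=1 * → l++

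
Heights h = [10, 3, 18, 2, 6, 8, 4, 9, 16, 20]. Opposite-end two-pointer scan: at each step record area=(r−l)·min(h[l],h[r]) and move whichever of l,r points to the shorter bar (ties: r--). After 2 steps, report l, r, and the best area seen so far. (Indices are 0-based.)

[0,9] min(10,20)*9=90 best=90 * → l++
[1,9] min(3,20)*8=24 best=90 → l++

l=2, r=9, best area=90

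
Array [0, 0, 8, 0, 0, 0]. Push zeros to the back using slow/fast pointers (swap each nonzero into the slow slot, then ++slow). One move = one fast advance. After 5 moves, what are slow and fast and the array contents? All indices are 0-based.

slow=1, fast=5, a=[8, 0, 0, 0, 0, 0]

(s=0,f=0) a[fast]=0 → fast++
(s=0,f=1) a[fast]=0 → fast++
(s=0,f=2) a[fast]=8≠0 swap→a[0]=8 → slow++,fast++
(s=1,f=3) a[fast]=0 → fast++
(s=1,f=4) a[fast]=0 → fast++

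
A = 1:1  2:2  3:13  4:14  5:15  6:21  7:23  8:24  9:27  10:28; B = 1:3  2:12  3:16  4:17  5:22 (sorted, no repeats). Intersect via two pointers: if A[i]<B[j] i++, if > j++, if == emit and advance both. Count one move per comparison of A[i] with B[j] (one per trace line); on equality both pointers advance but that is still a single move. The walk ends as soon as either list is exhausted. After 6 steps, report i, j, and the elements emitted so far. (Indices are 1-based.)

i=5, j=3, emitted=[]

[i=1,j=1] 1<3 → i++
[i=2,j=1] 2<3 → i++
[i=3,j=1] 13>3 → j++
[i=3,j=2] 13>12 → j++
[i=3,j=3] 13<16 → i++
[i=4,j=3] 14<16 → i++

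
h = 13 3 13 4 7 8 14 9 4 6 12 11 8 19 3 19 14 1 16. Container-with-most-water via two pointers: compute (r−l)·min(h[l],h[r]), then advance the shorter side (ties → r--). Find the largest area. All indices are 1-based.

[1,19] min(13,16)*18=234 best=234 * → l++
[2,19] min(3,16)*17=51 best=234 → l++
[3,19] min(13,16)*16=208 best=234 → l++
[4,19] min(4,16)*15=60 best=234 → l++
[5,19] min(7,16)*14=98 best=234 → l++
[6,19] min(8,16)*13=104 best=234 → l++
[7,19] min(14,16)*12=168 best=234 → l++
[8,19] min(9,16)*11=99 best=234 → l++
[9,19] min(4,16)*10=40 best=234 → l++
[10,19] min(6,16)*9=54 best=234 → l++
[11,19] min(12,16)*8=96 best=234 → l++
[12,19] min(11,16)*7=77 best=234 → l++
[13,19] min(8,16)*6=48 best=234 → l++
[14,19] min(19,16)*5=80 best=234 → r--
[14,18] min(19,1)*4=4 best=234 → r--
[14,17] min(19,14)*3=42 best=234 → r--
[14,16] min(19,19)*2=38 best=234 → r--
[14,15] min(19,3)*1=3 best=234 → r--

max area = 234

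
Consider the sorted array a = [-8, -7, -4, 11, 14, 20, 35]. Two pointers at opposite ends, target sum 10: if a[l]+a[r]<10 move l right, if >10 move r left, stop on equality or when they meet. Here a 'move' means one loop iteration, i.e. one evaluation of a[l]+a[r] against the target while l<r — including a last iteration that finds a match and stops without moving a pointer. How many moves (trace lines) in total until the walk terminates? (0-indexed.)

[0,6] -8+35=27 >10 → r--
[0,5] -8+20=12 >10 → r--
[0,4] -8+14=6 <10 → l++
[1,4] -7+14=7 <10 → l++
[2,4] -4+14=10 → found

5 moves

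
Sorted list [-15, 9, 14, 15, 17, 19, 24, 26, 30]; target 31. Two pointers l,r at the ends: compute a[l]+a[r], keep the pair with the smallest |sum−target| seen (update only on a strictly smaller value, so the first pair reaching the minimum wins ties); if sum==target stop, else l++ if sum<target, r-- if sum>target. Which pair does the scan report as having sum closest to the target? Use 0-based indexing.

pair (14, 17) with sum 31 (|Δ|=0)

[0,8] -15+30=15 d=16 * → l++
[1,8] 9+30=39 d=8 * → r--
[1,7] 9+26=35 d=4 * → r--
[1,6] 9+24=33 d=2 * → r--
[1,5] 9+19=28 d=3 → l++
[2,5] 14+19=33 d=2 → r--
[2,4] 14+17=31 d=0 * → stop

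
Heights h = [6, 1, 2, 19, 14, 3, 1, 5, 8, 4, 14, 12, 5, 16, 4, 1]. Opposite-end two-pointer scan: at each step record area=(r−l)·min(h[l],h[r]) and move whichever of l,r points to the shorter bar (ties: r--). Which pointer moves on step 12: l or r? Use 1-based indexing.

r

l=1 r=16: min(6,1)*15=15 best=15 *, r--
l=1 r=15: min(6,4)*14=56 best=56 *, r--
l=1 r=14: min(6,16)*13=78 best=78 *, l++
l=2 r=14: min(1,16)*12=12 best=78, l++
l=3 r=14: min(2,16)*11=22 best=78, l++
l=4 r=14: min(19,16)*10=160 best=160 *, r--
l=4 r=13: min(19,5)*9=45 best=160, r--
l=4 r=12: min(19,12)*8=96 best=160, r--
l=4 r=11: min(19,14)*7=98 best=160, r--
l=4 r=10: min(19,4)*6=24 best=160, r--
l=4 r=9: min(19,8)*5=40 best=160, r--
l=4 r=8: min(19,5)*4=20 best=160, r--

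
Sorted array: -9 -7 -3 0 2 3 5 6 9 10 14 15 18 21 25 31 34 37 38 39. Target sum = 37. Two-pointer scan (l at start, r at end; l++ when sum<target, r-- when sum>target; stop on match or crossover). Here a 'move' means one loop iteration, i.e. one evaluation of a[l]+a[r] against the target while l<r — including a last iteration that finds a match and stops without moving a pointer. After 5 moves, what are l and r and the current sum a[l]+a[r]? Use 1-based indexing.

[1,20] -9+39=30 <37 → l++
[2,20] -7+39=32 <37 → l++
[3,20] -3+39=36 <37 → l++
[4,20] 0+39=39 >37 → r--
[4,19] 0+38=38 >37 → r--

l=4, r=18, sum=37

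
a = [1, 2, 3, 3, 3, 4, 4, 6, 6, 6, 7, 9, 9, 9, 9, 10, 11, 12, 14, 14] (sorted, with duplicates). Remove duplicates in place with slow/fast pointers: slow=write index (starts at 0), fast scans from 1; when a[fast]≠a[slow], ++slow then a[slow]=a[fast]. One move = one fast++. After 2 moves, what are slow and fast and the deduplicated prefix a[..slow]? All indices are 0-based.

slow=2, fast=3, prefix=[1, 2, 3]

(s=0,f=1) a[fast]=2≠a[slow]=1 write a[1]=2 → slow++,fast++
(s=1,f=2) a[fast]=3≠a[slow]=2 write a[2]=3 → slow++,fast++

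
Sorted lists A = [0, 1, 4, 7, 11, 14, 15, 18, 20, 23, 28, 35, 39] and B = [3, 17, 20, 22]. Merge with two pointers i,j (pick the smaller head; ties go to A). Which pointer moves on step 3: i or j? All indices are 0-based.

j

i=0 j=0: A[i]=0<=B[j]=3 take 0, i++
i=1 j=0: A[i]=1<=B[j]=3 take 1, i++
i=2 j=0: A[i]=4>B[j]=3 take 3, j++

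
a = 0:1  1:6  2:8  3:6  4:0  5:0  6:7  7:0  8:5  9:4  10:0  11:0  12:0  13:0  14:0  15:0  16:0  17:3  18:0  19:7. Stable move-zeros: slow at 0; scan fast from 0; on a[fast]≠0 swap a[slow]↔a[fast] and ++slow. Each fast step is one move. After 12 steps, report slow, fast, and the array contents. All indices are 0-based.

slow=0 fast=0: a[fast]=1≠0 swap→a[0]=1, slow++,fast++
slow=1 fast=1: a[fast]=6≠0 swap→a[1]=6, slow++,fast++
slow=2 fast=2: a[fast]=8≠0 swap→a[2]=8, slow++,fast++
slow=3 fast=3: a[fast]=6≠0 swap→a[3]=6, slow++,fast++
slow=4 fast=4: a[fast]=0, fast++
slow=4 fast=5: a[fast]=0, fast++
slow=4 fast=6: a[fast]=7≠0 swap→a[4]=7, slow++,fast++
slow=5 fast=7: a[fast]=0, fast++
slow=5 fast=8: a[fast]=5≠0 swap→a[5]=5, slow++,fast++
slow=6 fast=9: a[fast]=4≠0 swap→a[6]=4, slow++,fast++
slow=7 fast=10: a[fast]=0, fast++
slow=7 fast=11: a[fast]=0, fast++

slow=7, fast=12, a=[1, 6, 8, 6, 7, 5, 4, 0, 0, 0, 0, 0, 0, 0, 0, 0, 0, 3, 0, 7]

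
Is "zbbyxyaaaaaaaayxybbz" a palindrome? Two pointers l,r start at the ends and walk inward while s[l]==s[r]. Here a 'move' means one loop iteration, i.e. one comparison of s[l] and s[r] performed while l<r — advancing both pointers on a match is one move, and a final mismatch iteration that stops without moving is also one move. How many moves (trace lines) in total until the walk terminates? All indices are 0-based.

l=0 r=19: 'z'=='z', l++,r--
l=1 r=18: 'b'=='b', l++,r--
l=2 r=17: 'b'=='b', l++,r--
l=3 r=16: 'y'=='y', l++,r--
l=4 r=15: 'x'=='x', l++,r--
l=5 r=14: 'y'=='y', l++,r--
l=6 r=13: 'a'=='a', l++,r--
l=7 r=12: 'a'=='a', l++,r--
l=8 r=11: 'a'=='a', l++,r--
l=9 r=10: 'a'=='a', l++,r--

10 moves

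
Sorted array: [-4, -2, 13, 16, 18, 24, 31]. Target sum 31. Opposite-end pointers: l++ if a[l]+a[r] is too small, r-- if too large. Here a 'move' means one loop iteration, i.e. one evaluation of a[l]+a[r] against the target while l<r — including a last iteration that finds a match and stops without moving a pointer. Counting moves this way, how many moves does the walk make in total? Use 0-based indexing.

[0,6] -4+31=27 <31 → l++
[1,6] -2+31=29 <31 → l++
[2,6] 13+31=44 >31 → r--
[2,5] 13+24=37 >31 → r--
[2,4] 13+18=31 → found

5 moves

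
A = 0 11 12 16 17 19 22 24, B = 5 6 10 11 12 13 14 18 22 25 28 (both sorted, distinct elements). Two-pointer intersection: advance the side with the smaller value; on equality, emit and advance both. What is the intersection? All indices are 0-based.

[i=0,j=0] 0<5 → i++
[i=1,j=0] 11>5 → j++
[i=1,j=1] 11>6 → j++
[i=1,j=2] 11>10 → j++
[i=1,j=3] 11==11 emit → i++,j++
[i=2,j=4] 12==12 emit → i++,j++
[i=3,j=5] 16>13 → j++
[i=3,j=6] 16>14 → j++
[i=3,j=7] 16<18 → i++
[i=4,j=7] 17<18 → i++
[i=5,j=7] 19>18 → j++
[i=5,j=8] 19<22 → i++
[i=6,j=8] 22==22 emit → i++,j++
[i=7,j=9] 24<25 → i++

intersection = [11, 12, 22]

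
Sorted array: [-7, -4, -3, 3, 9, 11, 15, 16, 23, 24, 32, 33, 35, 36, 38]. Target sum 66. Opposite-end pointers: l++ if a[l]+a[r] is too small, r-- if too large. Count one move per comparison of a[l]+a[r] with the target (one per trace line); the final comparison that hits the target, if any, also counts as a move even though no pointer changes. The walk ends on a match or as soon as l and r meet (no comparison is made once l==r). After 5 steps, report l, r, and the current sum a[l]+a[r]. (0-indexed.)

l=5, r=14, sum=49

[0,14] -7+38=31 <66 → l++
[1,14] -4+38=34 <66 → l++
[2,14] -3+38=35 <66 → l++
[3,14] 3+38=41 <66 → l++
[4,14] 9+38=47 <66 → l++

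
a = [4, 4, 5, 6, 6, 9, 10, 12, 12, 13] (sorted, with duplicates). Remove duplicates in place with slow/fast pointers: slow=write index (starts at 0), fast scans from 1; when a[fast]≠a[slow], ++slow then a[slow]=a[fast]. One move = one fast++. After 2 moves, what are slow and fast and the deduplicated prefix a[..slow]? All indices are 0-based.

slow=1, fast=3, prefix=[4, 5]

slow=0 fast=1: a[fast]=4=a[slow] dup, fast++
slow=0 fast=2: a[fast]=5≠a[slow]=4 write a[1]=5, slow++,fast++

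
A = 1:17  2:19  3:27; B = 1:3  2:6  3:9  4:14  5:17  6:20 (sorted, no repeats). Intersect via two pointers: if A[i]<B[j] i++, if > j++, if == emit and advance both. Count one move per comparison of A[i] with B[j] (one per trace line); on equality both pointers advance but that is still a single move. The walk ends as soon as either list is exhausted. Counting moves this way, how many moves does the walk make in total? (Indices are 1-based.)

[i=1,j=1] 17>3 → j++
[i=1,j=2] 17>6 → j++
[i=1,j=3] 17>9 → j++
[i=1,j=4] 17>14 → j++
[i=1,j=5] 17==17 emit → i++,j++
[i=2,j=6] 19<20 → i++
[i=3,j=6] 27>20 → j++

7 moves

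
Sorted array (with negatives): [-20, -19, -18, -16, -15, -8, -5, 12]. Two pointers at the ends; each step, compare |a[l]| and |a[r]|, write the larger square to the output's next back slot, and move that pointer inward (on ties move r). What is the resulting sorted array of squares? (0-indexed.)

[0,7] |-20|>|12| out[7]=400 → l++
[1,7] |-19|>|12| out[6]=361 → l++
[2,7] |-18|>|12| out[5]=324 → l++
[3,7] |-16|>|12| out[4]=256 → l++
[4,7] |-15|>|12| out[3]=225 → l++
[5,7] |-8|<=|12| out[2]=144 → r--
[5,6] |-8|>|-5| out[1]=64 → l++
[6,6] |-5|<=|-5| out[0]=25 → r--

[25, 64, 144, 225, 256, 324, 361, 400]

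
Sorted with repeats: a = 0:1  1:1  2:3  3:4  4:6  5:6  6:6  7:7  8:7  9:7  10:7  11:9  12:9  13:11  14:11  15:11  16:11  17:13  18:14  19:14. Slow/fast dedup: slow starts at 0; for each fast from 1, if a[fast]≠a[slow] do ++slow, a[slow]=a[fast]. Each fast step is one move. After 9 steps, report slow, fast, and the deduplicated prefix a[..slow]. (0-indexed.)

slow=4, fast=10, prefix=[1, 3, 4, 6, 7]

(s=0,f=1) a[fast]=1=a[slow] dup → fast++
(s=0,f=2) a[fast]=3≠a[slow]=1 write a[1]=3 → slow++,fast++
(s=1,f=3) a[fast]=4≠a[slow]=3 write a[2]=4 → slow++,fast++
(s=2,f=4) a[fast]=6≠a[slow]=4 write a[3]=6 → slow++,fast++
(s=3,f=5) a[fast]=6=a[slow] dup → fast++
(s=3,f=6) a[fast]=6=a[slow] dup → fast++
(s=3,f=7) a[fast]=7≠a[slow]=6 write a[4]=7 → slow++,fast++
(s=4,f=8) a[fast]=7=a[slow] dup → fast++
(s=4,f=9) a[fast]=7=a[slow] dup → fast++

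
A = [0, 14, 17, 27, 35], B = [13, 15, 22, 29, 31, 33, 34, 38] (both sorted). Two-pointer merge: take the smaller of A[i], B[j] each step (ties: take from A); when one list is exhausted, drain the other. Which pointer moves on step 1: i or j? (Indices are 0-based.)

i=0 j=0: A[i]=0<=B[j]=13 take 0, i++

i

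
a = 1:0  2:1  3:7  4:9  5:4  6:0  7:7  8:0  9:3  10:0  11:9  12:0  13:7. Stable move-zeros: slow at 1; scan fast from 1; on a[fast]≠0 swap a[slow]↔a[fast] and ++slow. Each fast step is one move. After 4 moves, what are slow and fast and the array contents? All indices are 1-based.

(s=1,f=1) a[fast]=0 → fast++
(s=1,f=2) a[fast]=1≠0 swap→a[1]=1 → slow++,fast++
(s=2,f=3) a[fast]=7≠0 swap→a[2]=7 → slow++,fast++
(s=3,f=4) a[fast]=9≠0 swap→a[3]=9 → slow++,fast++

slow=4, fast=5, a=[1, 7, 9, 0, 4, 0, 7, 0, 3, 0, 9, 0, 7]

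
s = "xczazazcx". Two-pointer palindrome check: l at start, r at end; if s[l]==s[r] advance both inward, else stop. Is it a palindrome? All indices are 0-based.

[0,8] 'x'=='x' → l++,r--
[1,7] 'c'=='c' → l++,r--
[2,6] 'z'=='z' → l++,r--
[3,5] 'a'=='a' → l++,r--

palindrome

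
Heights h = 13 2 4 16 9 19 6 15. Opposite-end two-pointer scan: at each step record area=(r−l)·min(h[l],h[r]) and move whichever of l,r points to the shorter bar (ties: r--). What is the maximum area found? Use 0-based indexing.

max area = 91

[0,7] min(13,15)*7=91 best=91 * → l++
[1,7] min(2,15)*6=12 best=91 → l++
[2,7] min(4,15)*5=20 best=91 → l++
[3,7] min(16,15)*4=60 best=91 → r--
[3,6] min(16,6)*3=18 best=91 → r--
[3,5] min(16,19)*2=32 best=91 → l++
[4,5] min(9,19)*1=9 best=91 → l++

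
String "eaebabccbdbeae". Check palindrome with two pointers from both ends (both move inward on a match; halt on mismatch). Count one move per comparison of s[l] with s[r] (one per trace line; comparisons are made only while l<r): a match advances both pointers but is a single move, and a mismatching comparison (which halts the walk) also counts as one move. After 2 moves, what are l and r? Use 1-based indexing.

l=3, r=12

[1,14] 'e'=='e' → l++,r--
[2,13] 'a'=='a' → l++,r--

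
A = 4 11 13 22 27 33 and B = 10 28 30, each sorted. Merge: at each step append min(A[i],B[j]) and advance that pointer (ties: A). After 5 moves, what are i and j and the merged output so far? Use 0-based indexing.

i=0 j=0: A[i]=4<=B[j]=10 take 4, i++
i=1 j=0: A[i]=11>B[j]=10 take 10, j++
i=1 j=1: A[i]=11<=B[j]=28 take 11, i++
i=2 j=1: A[i]=13<=B[j]=28 take 13, i++
i=3 j=1: A[i]=22<=B[j]=28 take 22, i++

i=4, j=1, merged so far=[4, 10, 11, 13, 22]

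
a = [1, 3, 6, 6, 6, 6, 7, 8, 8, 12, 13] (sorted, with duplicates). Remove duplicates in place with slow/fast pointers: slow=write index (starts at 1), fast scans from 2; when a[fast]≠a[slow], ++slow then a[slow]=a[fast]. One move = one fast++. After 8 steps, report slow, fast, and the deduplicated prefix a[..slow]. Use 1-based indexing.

slow=5, fast=10, prefix=[1, 3, 6, 7, 8]

slow=1 fast=2: a[fast]=3≠a[slow]=1 write a[2]=3, slow++,fast++
slow=2 fast=3: a[fast]=6≠a[slow]=3 write a[3]=6, slow++,fast++
slow=3 fast=4: a[fast]=6=a[slow] dup, fast++
slow=3 fast=5: a[fast]=6=a[slow] dup, fast++
slow=3 fast=6: a[fast]=6=a[slow] dup, fast++
slow=3 fast=7: a[fast]=7≠a[slow]=6 write a[4]=7, slow++,fast++
slow=4 fast=8: a[fast]=8≠a[slow]=7 write a[5]=8, slow++,fast++
slow=5 fast=9: a[fast]=8=a[slow] dup, fast++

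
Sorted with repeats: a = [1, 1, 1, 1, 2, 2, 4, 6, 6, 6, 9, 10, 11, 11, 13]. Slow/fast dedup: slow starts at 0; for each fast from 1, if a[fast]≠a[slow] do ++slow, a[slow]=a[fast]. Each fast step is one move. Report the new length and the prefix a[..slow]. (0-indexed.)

length 8; prefix = [1, 2, 4, 6, 9, 10, 11, 13]

(s=0,f=1) a[fast]=1=a[slow] dup → fast++
(s=0,f=2) a[fast]=1=a[slow] dup → fast++
(s=0,f=3) a[fast]=1=a[slow] dup → fast++
(s=0,f=4) a[fast]=2≠a[slow]=1 write a[1]=2 → slow++,fast++
(s=1,f=5) a[fast]=2=a[slow] dup → fast++
(s=1,f=6) a[fast]=4≠a[slow]=2 write a[2]=4 → slow++,fast++
(s=2,f=7) a[fast]=6≠a[slow]=4 write a[3]=6 → slow++,fast++
(s=3,f=8) a[fast]=6=a[slow] dup → fast++
(s=3,f=9) a[fast]=6=a[slow] dup → fast++
(s=3,f=10) a[fast]=9≠a[slow]=6 write a[4]=9 → slow++,fast++
(s=4,f=11) a[fast]=10≠a[slow]=9 write a[5]=10 → slow++,fast++
(s=5,f=12) a[fast]=11≠a[slow]=10 write a[6]=11 → slow++,fast++
(s=6,f=13) a[fast]=11=a[slow] dup → fast++
(s=6,f=14) a[fast]=13≠a[slow]=11 write a[7]=13 → slow++,fast++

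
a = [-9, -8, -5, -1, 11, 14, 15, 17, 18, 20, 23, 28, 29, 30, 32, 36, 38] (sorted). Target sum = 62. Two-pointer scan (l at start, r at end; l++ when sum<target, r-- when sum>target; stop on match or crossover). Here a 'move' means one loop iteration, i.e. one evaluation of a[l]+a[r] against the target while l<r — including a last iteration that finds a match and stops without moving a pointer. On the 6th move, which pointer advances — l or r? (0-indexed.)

l

l=0 r=16: -9+38=29 <62, l++
l=1 r=16: -8+38=30 <62, l++
l=2 r=16: -5+38=33 <62, l++
l=3 r=16: -1+38=37 <62, l++
l=4 r=16: 11+38=49 <62, l++
l=5 r=16: 14+38=52 <62, l++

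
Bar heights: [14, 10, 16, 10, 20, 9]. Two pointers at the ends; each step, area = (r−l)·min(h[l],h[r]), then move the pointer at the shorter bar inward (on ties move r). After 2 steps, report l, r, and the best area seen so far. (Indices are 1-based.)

l=2, r=5, best area=56

l=1 r=6: min(14,9)*5=45 best=45 *, r--
l=1 r=5: min(14,20)*4=56 best=56 *, l++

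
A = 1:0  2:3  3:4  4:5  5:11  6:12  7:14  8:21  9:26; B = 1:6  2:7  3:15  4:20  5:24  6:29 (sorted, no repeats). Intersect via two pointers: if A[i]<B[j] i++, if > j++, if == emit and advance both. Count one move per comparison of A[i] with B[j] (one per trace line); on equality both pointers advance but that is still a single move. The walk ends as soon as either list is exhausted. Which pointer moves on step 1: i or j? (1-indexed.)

i

i=1 j=1: 0<6, i++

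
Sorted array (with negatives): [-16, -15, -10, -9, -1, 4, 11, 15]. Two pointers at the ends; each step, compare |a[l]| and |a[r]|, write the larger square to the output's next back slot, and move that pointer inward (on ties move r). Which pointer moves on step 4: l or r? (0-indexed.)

r

l=0 r=7: |-16|>|15| out[7]=256, l++
l=1 r=7: |-15|<=|15| out[6]=225, r--
l=1 r=6: |-15|>|11| out[5]=225, l++
l=2 r=6: |-10|<=|11| out[4]=121, r--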